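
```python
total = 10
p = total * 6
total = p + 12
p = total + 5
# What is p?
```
Trace:
  total=10
  total=10, p=60
  total=72, p=60
  total=72, p=77

Final answer: 77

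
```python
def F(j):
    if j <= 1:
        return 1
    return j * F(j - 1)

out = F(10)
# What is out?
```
Call trace:
F(j=10)
  F(j=9)
    F(j=8)
      F(j=7)
        F(j=6)
          F(j=5)
            F(j=4)
              F(j=3)
                F(j=2)
                  F(j=1)
                  -> return 1
                -> return 2
              -> return 6
            -> return 24
          -> return 120
        -> return 720
      -> return 5040
    -> return 40320
  -> return 362880
-> return 3628800

Final answer: 3628800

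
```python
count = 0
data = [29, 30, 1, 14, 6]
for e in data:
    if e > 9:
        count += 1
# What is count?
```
Trace:
  count=0
  count=1, e=29
  count=2, e=30
  count=2, e=1
  count=3, e=14
  count=3, e=6

Final answer: 3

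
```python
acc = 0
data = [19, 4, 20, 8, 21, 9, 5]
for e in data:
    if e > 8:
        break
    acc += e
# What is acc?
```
Trace:
  acc=0
  acc=0, e=19

Final answer: 0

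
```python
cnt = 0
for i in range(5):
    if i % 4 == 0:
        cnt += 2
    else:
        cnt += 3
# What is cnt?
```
Trace:
  cnt=0
  cnt=2, i=0
  cnt=5, i=1
  cnt=8, i=2
  cnt=11, i=3
  cnt=13, i=4

Final answer: 13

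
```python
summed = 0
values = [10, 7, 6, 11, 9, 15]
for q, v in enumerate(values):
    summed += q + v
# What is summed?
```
Trace:
  summed=0
  summed=10, q=0, v=10
  summed=18, q=1, v=7
  summed=26, q=2, v=6
  summed=40, q=3, v=11
  summed=53, q=4, v=9
  summed=73, q=5, v=15

Final answer: 73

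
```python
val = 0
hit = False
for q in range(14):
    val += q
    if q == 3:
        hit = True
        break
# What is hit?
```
Trace:
  val=0
  val=0, hit=False
  val=0, hit=False, q=0
  val=1, hit=False, q=1
  val=3, hit=False, q=2
  val=6, hit=True, q=3

Final answer: True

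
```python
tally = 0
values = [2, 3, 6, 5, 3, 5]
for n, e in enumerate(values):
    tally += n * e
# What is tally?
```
Trace:
  tally=0
  tally=0, n=0, e=2
  tally=3, n=1, e=3
  tally=15, n=2, e=6
  tally=30, n=3, e=5
  tally=42, n=4, e=3
  tally=67, n=5, e=5

Final answer: 67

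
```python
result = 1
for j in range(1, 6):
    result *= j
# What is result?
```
Trace:
  result=1
  result=1, j=1
  result=2, j=2
  result=6, j=3
  result=24, j=4
  result=120, j=5

Final answer: 120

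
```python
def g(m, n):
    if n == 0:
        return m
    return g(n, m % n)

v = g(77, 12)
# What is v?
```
Call trace:
g(m=77, n=12)
  g(m=12, n=5)
    g(m=5, n=2)
      g(m=2, n=1)
        g(m=1, n=0)
        -> return 1
      -> return 1
    -> return 1
  -> return 1
-> return 1

Final answer: 1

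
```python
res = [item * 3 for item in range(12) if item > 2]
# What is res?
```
Trace:
  item=0
  item=1
  item=2
  item=3
  item=4
  item=5
  item=6
  item=7
  item=8
  item=9
  item=10
  item=11
  res=[9, 12, 15, 18, 21, 24, 27, 30, 33]

Final answer: [9, 12, 15, 18, 21, 24, 27, 30, 33]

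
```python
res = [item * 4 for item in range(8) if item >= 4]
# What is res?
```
Trace:
  item=0
  item=1
  item=2
  item=3
  item=4
  item=5
  item=6
  item=7
  res=[16, 20, 24, 28]

Final answer: [16, 20, 24, 28]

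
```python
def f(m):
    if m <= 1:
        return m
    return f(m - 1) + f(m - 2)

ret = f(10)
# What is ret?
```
Call trace (a repeated sub-call is expanded the first time; later identical calls just restate its return value):
f(m=10)
  f(m=9)
    f(m=8)
      f(m=7)
        f(m=6)
          f(m=5)
            f(m=4)
              f(m=3)
                f(m=2)
                  f(m=1)
                  -> return 1
                  f(m=0)
                  -> return 0
                -> return 1
                f(m=1)
                -> return 1
              -> return 2
              f(m=2) -> return 1  (same call as traced above)
            -> return 3
            f(m=3) -> return 2  (same call as traced above)
          -> return 5
          f(m=4) -> return 3  (same call as traced above)
        -> return 8
        f(m=5) -> return 5  (same call as traced above)
      -> return 13
      f(m=6) -> return 8  (same call as traced above)
    -> return 21
    f(m=7) -> return 13  (same call as traced above)
  -> return 34
  f(m=8) -> return 21  (same call as traced above)
-> return 55

Final answer: 55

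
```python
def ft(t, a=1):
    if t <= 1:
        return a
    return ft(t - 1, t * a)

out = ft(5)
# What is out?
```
Call trace:
ft(t=5, a=1)
  ft(t=4, a=5)
    ft(t=3, a=20)
      ft(t=2, a=60)
        ft(t=1, a=120)
        -> return 120
      -> return 120
    -> return 120
  -> return 120
-> return 120

Final answer: 120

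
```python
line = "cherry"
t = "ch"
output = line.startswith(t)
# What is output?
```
Trace:
  line='cherry'
  line='cherry', t='ch'
  line='cherry', t='ch', output=True

Final answer: True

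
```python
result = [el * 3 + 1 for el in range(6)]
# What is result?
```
Trace:
  el=0
  el=1
  el=2
  el=3
  el=4
  el=5
  result=[1, 4, 7, 10, 13, 16]

Final answer: [1, 4, 7, 10, 13, 16]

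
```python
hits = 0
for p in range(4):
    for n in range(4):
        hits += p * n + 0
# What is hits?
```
Trace:
  hits=0
  hits=0, p=0, n=0
  hits=0, p=0, n=1
  hits=0, p=0, n=2
  hits=0, p=0, n=3
  hits=0, p=1, n=0
  hits=1, p=1, n=1
  hits=3, p=1, n=2
  hits=6, p=1, n=3
  hits=6, p=2, n=0
  hits=8, p=2, n=1
  hits=12, p=2, n=2
  hits=18, p=2, n=3
  hits=18, p=3, n=0
  hits=21, p=3, n=1
  hits=27, p=3, n=2
  hits=36, p=3, n=3

Final answer: 36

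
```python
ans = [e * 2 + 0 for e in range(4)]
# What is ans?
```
Trace:
  e=0
  e=1
  e=2
  e=3
  ans=[0, 2, 4, 6]

Final answer: [0, 2, 4, 6]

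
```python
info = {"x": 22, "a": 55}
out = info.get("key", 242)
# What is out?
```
Trace:
  info={'x': 22, 'a': 55}
  info={'x': 22, 'a': 55}, out=242

Final answer: 242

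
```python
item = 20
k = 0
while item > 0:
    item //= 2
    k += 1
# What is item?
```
Trace:
  item=20
  item=20, k=0
  item=10, k=1
  item=5, k=2
  item=2, k=3
  item=1, k=4
  item=0, k=5

Final answer: 0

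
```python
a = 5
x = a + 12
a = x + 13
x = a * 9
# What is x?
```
Trace:
  a=5
  a=5, x=17
  a=30, x=17
  a=30, x=270

Final answer: 270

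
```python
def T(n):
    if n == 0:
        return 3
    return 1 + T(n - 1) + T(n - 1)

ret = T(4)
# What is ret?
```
Call trace (a repeated sub-call is expanded the first time; later identical calls just restate its return value):
T(n=4)
  T(n=3)
    T(n=2)
      T(n=1)
        T(n=0)
        -> return 3
        T(n=0)
        -> return 3
      -> return 7
      T(n=1) -> return 7  (same call as traced above)
    -> return 15
    T(n=2) -> return 15  (same call as traced above)
  -> return 31
  T(n=3) -> return 31  (same call as traced above)
-> return 63

Final answer: 63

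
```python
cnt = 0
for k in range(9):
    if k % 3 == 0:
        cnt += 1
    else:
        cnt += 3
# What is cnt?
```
Trace:
  cnt=0
  cnt=1, k=0
  cnt=4, k=1
  cnt=7, k=2
  cnt=8, k=3
  cnt=11, k=4
  cnt=14, k=5
  cnt=15, k=6
  cnt=18, k=7
  cnt=21, k=8

Final answer: 21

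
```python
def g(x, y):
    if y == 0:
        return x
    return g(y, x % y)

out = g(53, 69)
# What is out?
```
Call trace:
g(x=53, y=69)
  g(x=69, y=53)
    g(x=53, y=16)
      g(x=16, y=5)
        g(x=5, y=1)
          g(x=1, y=0)
          -> return 1
        -> return 1
      -> return 1
    -> return 1
  -> return 1
-> return 1

Final answer: 1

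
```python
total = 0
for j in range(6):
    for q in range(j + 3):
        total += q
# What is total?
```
Trace:
  total=0
  total=0, j=0, q=0
  total=1, j=0, q=1
  total=3, j=0, q=2
  total=3, j=1, q=0
  total=4, j=1, q=1
  total=6, j=1, q=2
  total=9, j=1, q=3
  total=9, j=2, q=0
  total=10, j=2, q=1
  total=12, j=2, q=2
  total=15, j=2, q=3
  total=19, j=2, q=4
  total=19, j=3, q=0
  total=20, j=3, q=1
  total=22, j=3, q=2
  total=25, j=3, q=3
  total=29, j=3, q=4
  total=34, j=3, q=5
  total=34, j=4, q=0
  total=35, j=4, q=1
  total=37, j=4, q=2
  total=40, j=4, q=3
  total=44, j=4, q=4
  total=49, j=4, q=5
  total=55, j=4, q=6
  total=55, j=5, q=0
  total=56, j=5, q=1
  total=58, j=5, q=2
  total=61, j=5, q=3
  total=65, j=5, q=4
  total=70, j=5, q=5
  total=76, j=5, q=6
  total=83, j=5, q=7

Final answer: 83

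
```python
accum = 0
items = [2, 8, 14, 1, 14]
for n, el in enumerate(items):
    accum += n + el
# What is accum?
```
Trace:
  accum=0
  accum=2, n=0, el=2
  accum=11, n=1, el=8
  accum=27, n=2, el=14
  accum=31, n=3, el=1
  accum=49, n=4, el=14

Final answer: 49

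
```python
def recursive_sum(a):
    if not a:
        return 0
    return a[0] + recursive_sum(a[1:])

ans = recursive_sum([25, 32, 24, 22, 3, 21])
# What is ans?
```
Call trace:
recursive_sum(a=[25, 32, 24, 22, 3, 21])
  recursive_sum(a=[32, 24, 22, 3, 21])
    recursive_sum(a=[24, 22, 3, 21])
      recursive_sum(a=[22, 3, 21])
        recursive_sum(a=[3, 21])
          recursive_sum(a=[21])
            recursive_sum(a=[])
            -> return 0
          -> return 21
        -> return 24
      -> return 46
    -> return 70
  -> return 102
-> return 127

Final answer: 127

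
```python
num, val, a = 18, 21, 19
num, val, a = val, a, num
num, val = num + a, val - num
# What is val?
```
Trace:
  num=18, val=21, a=19
  num=21, val=19, a=18
  num=39, val=-2, a=18

Final answer: -2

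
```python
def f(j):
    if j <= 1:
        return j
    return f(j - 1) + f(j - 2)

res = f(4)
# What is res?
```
Call trace (a repeated sub-call is expanded the first time; later identical calls just restate its return value):
f(j=4)
  f(j=3)
    f(j=2)
      f(j=1)
      -> return 1
      f(j=0)
      -> return 0
    -> return 1
    f(j=1)
    -> return 1
  -> return 2
  f(j=2) -> return 1  (same call as traced above)
-> return 3

Final answer: 3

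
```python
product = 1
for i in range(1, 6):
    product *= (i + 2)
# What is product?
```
Trace:
  product=1
  product=3, i=1
  product=12, i=2
  product=60, i=3
  product=360, i=4
  product=2520, i=5

Final answer: 2520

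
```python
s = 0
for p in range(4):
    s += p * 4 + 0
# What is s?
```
Trace:
  s=0
  s=0, p=0
  s=4, p=1
  s=12, p=2
  s=24, p=3

Final answer: 24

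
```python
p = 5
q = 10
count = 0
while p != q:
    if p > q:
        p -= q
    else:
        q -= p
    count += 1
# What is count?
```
Trace:
  p=5
  p=5, q=10
  p=5, q=10, count=0
  p=5, q=5, count=1

Final answer: 1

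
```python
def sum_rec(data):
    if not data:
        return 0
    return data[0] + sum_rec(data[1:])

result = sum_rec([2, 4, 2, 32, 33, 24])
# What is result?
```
Call trace:
sum_rec(data=[2, 4, 2, 32, 33, 24])
  sum_rec(data=[4, 2, 32, 33, 24])
    sum_rec(data=[2, 32, 33, 24])
      sum_rec(data=[32, 33, 24])
        sum_rec(data=[33, 24])
          sum_rec(data=[24])
            sum_rec(data=[])
            -> return 0
          -> return 24
        -> return 57
      -> return 89
    -> return 91
  -> return 95
-> return 97

Final answer: 97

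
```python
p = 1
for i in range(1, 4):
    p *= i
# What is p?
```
Trace:
  p=1
  p=1, i=1
  p=2, i=2
  p=6, i=3

Final answer: 6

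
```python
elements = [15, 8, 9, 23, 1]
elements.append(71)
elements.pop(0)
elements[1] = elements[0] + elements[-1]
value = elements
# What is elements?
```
Trace:
  elements=[15, 8, 9, 23, 1]
  elements=[15, 8, 9, 23, 1, 71]
  elements=[8, 9, 23, 1, 71]
  elements=[8, 79, 23, 1, 71]
  elements=[8, 79, 23, 1, 71], value=[8, 79, 23, 1, 71]

Final answer: [8, 79, 23, 1, 71]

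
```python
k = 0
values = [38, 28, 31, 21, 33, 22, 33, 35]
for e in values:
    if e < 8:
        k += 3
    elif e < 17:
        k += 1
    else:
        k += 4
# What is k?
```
Trace:
  k=0
  k=4, e=38
  k=8, e=28
  k=12, e=31
  k=16, e=21
  k=20, e=33
  k=24, e=22
  k=28, e=33
  k=32, e=35

Final answer: 32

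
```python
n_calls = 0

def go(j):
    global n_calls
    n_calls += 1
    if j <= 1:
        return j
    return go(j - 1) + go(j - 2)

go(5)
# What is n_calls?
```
Call trace (a repeated sub-call is expanded the first time; later identical calls just restate its return value):
go(j=5)
  go(j=4)
    go(j=3)
      go(j=2)
        go(j=1)
        -> return 1
        go(j=0)
        -> return 0
      -> return 1
      go(j=1)
      -> return 1
    -> return 2
    go(j=2) -> return 1  (same call as traced above)
  -> return 3
  go(j=3) -> return 2  (same call as traced above)
-> return 5

n_calls is incremented once per call, so count the calls in each subtree. Let C(j) = number of calls made by go(j).
C(0) = C(1) = 1 (base case, no recursion); C(j) = 1 + C(j - 1) + C(j - 2) otherwise.
C(2) = 1 + C(1) + C(0) = 1 + 1 + 1 = 3
C(3) = 1 + C(2) + C(1) = 1 + 3 + 1 = 5
C(4) = 1 + C(3) + C(2) = 1 + 5 + 3 = 9
C(5) = 1 + C(4) + C(3) = 1 + 9 + 5 = 15
n_calls = C(5) = 15

Final answer: 15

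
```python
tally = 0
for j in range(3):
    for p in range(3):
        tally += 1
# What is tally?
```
Trace:
  tally=0
  tally=1, j=0, p=0
  tally=2, j=0, p=1
  tally=3, j=0, p=2
  tally=4, j=1, p=0
  tally=5, j=1, p=1
  tally=6, j=1, p=2
  tally=7, j=2, p=0
  tally=8, j=2, p=1
  tally=9, j=2, p=2

Final answer: 9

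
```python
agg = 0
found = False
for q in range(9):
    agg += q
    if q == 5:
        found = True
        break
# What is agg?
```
Trace:
  agg=0
  agg=0, found=False
  agg=0, found=False, q=0
  agg=1, found=False, q=1
  agg=3, found=False, q=2
  agg=6, found=False, q=3
  agg=10, found=False, q=4
  agg=15, found=True, q=5

Final answer: 15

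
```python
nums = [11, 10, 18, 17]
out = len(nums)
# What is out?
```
Trace:
  nums=[11, 10, 18, 17]
  nums=[11, 10, 18, 17], out=4

Final answer: 4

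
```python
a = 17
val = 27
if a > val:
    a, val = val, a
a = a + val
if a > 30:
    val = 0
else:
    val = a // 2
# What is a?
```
Trace:
  a=17
  a=17, val=27
  a=17, val=27
  a=44, val=27
  a=44, val=0

Final answer: 44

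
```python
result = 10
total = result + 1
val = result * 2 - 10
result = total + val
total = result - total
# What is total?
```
Trace:
  result=10
  result=10, total=11
  result=10, total=11, val=10
  result=21, total=11, val=10
  result=21, total=10, val=10

Final answer: 10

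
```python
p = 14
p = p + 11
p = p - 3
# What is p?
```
Trace:
  p=14
  p=25
  p=22

Final answer: 22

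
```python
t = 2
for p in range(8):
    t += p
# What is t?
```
Trace:
  t=2
  t=2, p=0
  t=3, p=1
  t=5, p=2
  t=8, p=3
  t=12, p=4
  t=17, p=5
  t=23, p=6
  t=30, p=7

Final answer: 30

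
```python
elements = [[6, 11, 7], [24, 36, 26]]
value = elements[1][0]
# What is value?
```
Trace:
  elements=[[6, 11, 7], [24, 36, 26]]
  elements=[[6, 11, 7], [24, 36, 26]], value=24

Final answer: 24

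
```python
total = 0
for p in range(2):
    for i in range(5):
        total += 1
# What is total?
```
Trace:
  total=0
  total=1, p=0, i=0
  total=2, p=0, i=1
  total=3, p=0, i=2
  total=4, p=0, i=3
  total=5, p=0, i=4
  total=6, p=1, i=0
  total=7, p=1, i=1
  total=8, p=1, i=2
  total=9, p=1, i=3
  total=10, p=1, i=4

Final answer: 10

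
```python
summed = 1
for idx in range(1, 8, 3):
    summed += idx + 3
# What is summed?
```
Trace:
  summed=1
  summed=5, idx=1
  summed=12, idx=4
  summed=22, idx=7

Final answer: 22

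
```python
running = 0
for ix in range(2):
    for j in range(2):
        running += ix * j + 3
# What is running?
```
Trace:
  running=0
  running=3, ix=0, j=0
  running=6, ix=0, j=1
  running=9, ix=1, j=0
  running=13, ix=1, j=1

Final answer: 13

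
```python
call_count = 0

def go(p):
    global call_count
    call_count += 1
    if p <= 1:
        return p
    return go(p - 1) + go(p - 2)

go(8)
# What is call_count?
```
Call trace (a repeated sub-call is expanded the first time; later identical calls just restate its return value):
go(p=8)
  go(p=7)
    go(p=6)
      go(p=5)
        go(p=4)
          go(p=3)
            go(p=2)
              go(p=1)
              -> return 1
              go(p=0)
              -> return 0
            -> return 1
            go(p=1)
            -> return 1
          -> return 2
          go(p=2) -> return 1  (same call as traced above)
        -> return 3
        go(p=3) -> return 2  (same call as traced above)
      -> return 5
      go(p=4) -> return 3  (same call as traced above)
    -> return 8
    go(p=5) -> return 5  (same call as traced above)
  -> return 13
  go(p=6) -> return 8  (same call as traced above)
-> return 21

call_count is incremented once per call, so count the calls in each subtree. Let C(p) = number of calls made by go(p).
C(0) = C(1) = 1 (base case, no recursion); C(p) = 1 + C(p - 1) + C(p - 2) otherwise.
C(2) = 1 + C(1) + C(0) = 1 + 1 + 1 = 3
C(3) = 1 + C(2) + C(1) = 1 + 3 + 1 = 5
C(4) = 1 + C(3) + C(2) = 1 + 5 + 3 = 9
C(5) = 1 + C(4) + C(3) = 1 + 9 + 5 = 15
C(6) = 1 + C(5) + C(4) = 1 + 15 + 9 = 25
C(7) = 1 + C(6) + C(5) = 1 + 25 + 15 = 41
C(8) = 1 + C(7) + C(6) = 1 + 41 + 25 = 67
call_count = C(8) = 67

Final answer: 67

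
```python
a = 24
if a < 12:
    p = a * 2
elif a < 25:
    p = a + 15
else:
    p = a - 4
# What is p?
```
Trace:
  a=24
  a=24, p=39

Final answer: 39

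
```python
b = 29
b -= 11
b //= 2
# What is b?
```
Trace:
  b=29
  b=18
  b=9

Final answer: 9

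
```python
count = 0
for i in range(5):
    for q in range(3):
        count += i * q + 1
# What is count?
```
Trace:
  count=0
  count=1, i=0, q=0
  count=2, i=0, q=1
  count=3, i=0, q=2
  count=4, i=1, q=0
  count=6, i=1, q=1
  count=9, i=1, q=2
  count=10, i=2, q=0
  count=13, i=2, q=1
  count=18, i=2, q=2
  count=19, i=3, q=0
  count=23, i=3, q=1
  count=30, i=3, q=2
  count=31, i=4, q=0
  count=36, i=4, q=1
  count=45, i=4, q=2

Final answer: 45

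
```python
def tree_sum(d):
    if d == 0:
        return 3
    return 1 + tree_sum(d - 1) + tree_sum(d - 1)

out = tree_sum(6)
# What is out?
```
Call trace (a repeated sub-call is expanded the first time; later identical calls just restate its return value):
tree_sum(d=6)
  tree_sum(d=5)
    tree_sum(d=4)
      tree_sum(d=3)
        tree_sum(d=2)
          tree_sum(d=1)
            tree_sum(d=0)
            -> return 3
            tree_sum(d=0)
            -> return 3
          -> return 7
          tree_sum(d=1) -> return 7  (same call as traced above)
        -> return 15
        tree_sum(d=2) -> return 15  (same call as traced above)
      -> return 31
      tree_sum(d=3) -> return 31  (same call as traced above)
    -> return 63
    tree_sum(d=4) -> return 63  (same call as traced above)
  -> return 127
  tree_sum(d=5) -> return 127  (same call as traced above)
-> return 255

Final answer: 255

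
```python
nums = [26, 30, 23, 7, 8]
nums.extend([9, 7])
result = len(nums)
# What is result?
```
Trace:
  nums=[26, 30, 23, 7, 8]
  nums=[26, 30, 23, 7, 8, 9, 7]
  nums=[26, 30, 23, 7, 8, 9, 7], result=7

Final answer: 7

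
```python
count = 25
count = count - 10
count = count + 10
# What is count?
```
Trace:
  count=25
  count=15
  count=25

Final answer: 25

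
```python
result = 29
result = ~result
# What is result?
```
Trace:
  result=29
  result=-30

Final answer: -30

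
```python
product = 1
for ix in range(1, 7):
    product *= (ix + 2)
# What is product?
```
Trace:
  product=1
  product=3, ix=1
  product=12, ix=2
  product=60, ix=3
  product=360, ix=4
  product=2520, ix=5
  product=20160, ix=6

Final answer: 20160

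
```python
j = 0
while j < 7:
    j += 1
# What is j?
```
Trace:
  j=0
  j=1
  j=2
  j=3
  j=4
  j=5
  j=6
  j=7

Final answer: 7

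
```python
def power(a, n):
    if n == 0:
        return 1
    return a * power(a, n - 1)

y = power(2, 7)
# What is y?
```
Call trace:
power(a=2, n=7)
  power(a=2, n=6)
    power(a=2, n=5)
      power(a=2, n=4)
        power(a=2, n=3)
          power(a=2, n=2)
            power(a=2, n=1)
              power(a=2, n=0)
              -> return 1
            -> return 2
          -> return 4
        -> return 8
      -> return 16
    -> return 32
  -> return 64
-> return 128

Final answer: 128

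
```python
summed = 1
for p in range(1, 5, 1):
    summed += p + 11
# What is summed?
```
Trace:
  summed=1
  summed=13, p=1
  summed=26, p=2
  summed=40, p=3
  summed=55, p=4

Final answer: 55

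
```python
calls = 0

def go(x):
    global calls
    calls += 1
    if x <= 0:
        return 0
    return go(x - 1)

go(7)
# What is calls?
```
Call trace:
go(x=7)
  go(x=6)
    go(x=5)
      go(x=4)
        go(x=3)
          go(x=2)
            go(x=1)
              go(x=0)
              -> return 0
            -> return 0
          -> return 0
        -> return 0
      -> return 0
    -> return 0
  -> return 0
-> return 0

calls is incremented once per call. go is entered once for each x = 7, 6, 5, 4, 3, 2, 1, 0 (the x <= 0 call returns without recursing), i.e. 7 + 1 calls.
calls = 8

Final answer: 8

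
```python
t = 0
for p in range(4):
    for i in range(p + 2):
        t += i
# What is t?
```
Trace:
  t=0
  t=0, p=0, i=0
  t=1, p=0, i=1
  t=1, p=1, i=0
  t=2, p=1, i=1
  t=4, p=1, i=2
  t=4, p=2, i=0
  t=5, p=2, i=1
  t=7, p=2, i=2
  t=10, p=2, i=3
  t=10, p=3, i=0
  t=11, p=3, i=1
  t=13, p=3, i=2
  t=16, p=3, i=3
  t=20, p=3, i=4

Final answer: 20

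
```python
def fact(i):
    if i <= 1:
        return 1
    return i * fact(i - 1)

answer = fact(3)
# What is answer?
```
Call trace:
fact(i=3)
  fact(i=2)
    fact(i=1)
    -> return 1
  -> return 2
-> return 6

Final answer: 6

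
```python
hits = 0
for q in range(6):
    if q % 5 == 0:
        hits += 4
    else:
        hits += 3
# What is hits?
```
Trace:
  hits=0
  hits=4, q=0
  hits=7, q=1
  hits=10, q=2
  hits=13, q=3
  hits=16, q=4
  hits=20, q=5

Final answer: 20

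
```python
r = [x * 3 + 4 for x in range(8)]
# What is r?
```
Trace:
  x=0
  x=1
  x=2
  x=3
  x=4
  x=5
  x=6
  x=7
  r=[4, 7, 10, 13, 16, 19, 22, 25]

Final answer: [4, 7, 10, 13, 16, 19, 22, 25]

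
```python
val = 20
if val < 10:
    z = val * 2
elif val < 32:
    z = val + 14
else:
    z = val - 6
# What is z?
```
Trace:
  val=20
  val=20, z=34

Final answer: 34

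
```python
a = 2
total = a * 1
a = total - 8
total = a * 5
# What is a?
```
Trace:
  a=2
  a=2, total=2
  a=-6, total=2
  a=-6, total=-30

Final answer: -6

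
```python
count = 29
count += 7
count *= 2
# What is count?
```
Trace:
  count=29
  count=36
  count=72

Final answer: 72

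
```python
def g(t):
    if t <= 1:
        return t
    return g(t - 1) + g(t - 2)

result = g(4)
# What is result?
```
Call trace (a repeated sub-call is expanded the first time; later identical calls just restate its return value):
g(t=4)
  g(t=3)
    g(t=2)
      g(t=1)
      -> return 1
      g(t=0)
      -> return 0
    -> return 1
    g(t=1)
    -> return 1
  -> return 2
  g(t=2) -> return 1  (same call as traced above)
-> return 3

Final answer: 3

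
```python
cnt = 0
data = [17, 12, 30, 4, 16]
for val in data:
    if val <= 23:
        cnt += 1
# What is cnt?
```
Trace:
  cnt=0
  cnt=1, val=17
  cnt=2, val=12
  cnt=2, val=30
  cnt=3, val=4
  cnt=4, val=16

Final answer: 4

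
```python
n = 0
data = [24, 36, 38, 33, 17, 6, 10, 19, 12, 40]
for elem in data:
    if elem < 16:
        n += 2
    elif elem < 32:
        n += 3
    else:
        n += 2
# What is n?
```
Trace:
  n=0
  n=3, elem=24
  n=5, elem=36
  n=7, elem=38
  n=9, elem=33
  n=12, elem=17
  n=14, elem=6
  n=16, elem=10
  n=19, elem=19
  n=21, elem=12
  n=23, elem=40

Final answer: 23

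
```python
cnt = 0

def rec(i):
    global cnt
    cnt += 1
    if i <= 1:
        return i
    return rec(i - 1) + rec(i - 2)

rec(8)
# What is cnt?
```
Call trace (a repeated sub-call is expanded the first time; later identical calls just restate its return value):
rec(i=8)
  rec(i=7)
    rec(i=6)
      rec(i=5)
        rec(i=4)
          rec(i=3)
            rec(i=2)
              rec(i=1)
              -> return 1
              rec(i=0)
              -> return 0
            -> return 1
            rec(i=1)
            -> return 1
          -> return 2
          rec(i=2) -> return 1  (same call as traced above)
        -> return 3
        rec(i=3) -> return 2  (same call as traced above)
      -> return 5
      rec(i=4) -> return 3  (same call as traced above)
    -> return 8
    rec(i=5) -> return 5  (same call as traced above)
  -> return 13
  rec(i=6) -> return 8  (same call as traced above)
-> return 21

cnt is incremented once per call, so count the calls in each subtree. Let C(i) = number of calls made by rec(i).
C(0) = C(1) = 1 (base case, no recursion); C(i) = 1 + C(i - 1) + C(i - 2) otherwise.
C(2) = 1 + C(1) + C(0) = 1 + 1 + 1 = 3
C(3) = 1 + C(2) + C(1) = 1 + 3 + 1 = 5
C(4) = 1 + C(3) + C(2) = 1 + 5 + 3 = 9
C(5) = 1 + C(4) + C(3) = 1 + 9 + 5 = 15
C(6) = 1 + C(5) + C(4) = 1 + 15 + 9 = 25
C(7) = 1 + C(6) + C(5) = 1 + 25 + 15 = 41
C(8) = 1 + C(7) + C(6) = 1 + 41 + 25 = 67
cnt = C(8) = 67

Final answer: 67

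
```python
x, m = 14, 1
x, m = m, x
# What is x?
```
Trace:
  x=14, m=1
  x=1, m=14

Final answer: 1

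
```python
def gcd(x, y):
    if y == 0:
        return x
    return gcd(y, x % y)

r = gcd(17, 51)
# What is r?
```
Call trace:
gcd(x=17, y=51)
  gcd(x=51, y=17)
    gcd(x=17, y=0)
    -> return 17
  -> return 17
-> return 17

Final answer: 17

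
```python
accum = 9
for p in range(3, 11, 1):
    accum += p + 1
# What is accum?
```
Trace:
  accum=9
  accum=13, p=3
  accum=18, p=4
  accum=24, p=5
  accum=31, p=6
  accum=39, p=7
  accum=48, p=8
  accum=58, p=9
  accum=69, p=10

Final answer: 69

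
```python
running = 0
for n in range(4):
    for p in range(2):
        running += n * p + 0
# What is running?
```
Trace:
  running=0
  running=0, n=0, p=0
  running=0, n=0, p=1
  running=0, n=1, p=0
  running=1, n=1, p=1
  running=1, n=2, p=0
  running=3, n=2, p=1
  running=3, n=3, p=0
  running=6, n=3, p=1

Final answer: 6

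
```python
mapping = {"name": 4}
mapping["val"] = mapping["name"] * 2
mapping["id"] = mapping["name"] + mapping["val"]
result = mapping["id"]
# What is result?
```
Trace:
  mapping={'name': 4}
  mapping={'name': 4, 'val': 8}
  mapping={'name': 4, 'val': 8, 'id': 12}
  mapping={'name': 4, 'val': 8, 'id': 12}, result=12

Final answer: 12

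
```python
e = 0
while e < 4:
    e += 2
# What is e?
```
Trace:
  e=0
  e=2
  e=4

Final answer: 4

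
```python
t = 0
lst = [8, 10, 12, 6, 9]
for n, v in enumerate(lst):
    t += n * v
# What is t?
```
Trace:
  t=0
  t=0, n=0, v=8
  t=10, n=1, v=10
  t=34, n=2, v=12
  t=52, n=3, v=6
  t=88, n=4, v=9

Final answer: 88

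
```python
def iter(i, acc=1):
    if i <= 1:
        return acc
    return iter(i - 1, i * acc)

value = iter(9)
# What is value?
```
Call trace:
iter(i=9, acc=1)
  iter(i=8, acc=9)
    iter(i=7, acc=72)
      iter(i=6, acc=504)
        iter(i=5, acc=3024)
          iter(i=4, acc=15120)
            iter(i=3, acc=60480)
              iter(i=2, acc=181440)
                iter(i=1, acc=362880)
                -> return 362880
              -> return 362880
            -> return 362880
          -> return 362880
        -> return 362880
      -> return 362880
    -> return 362880
  -> return 362880
-> return 362880

Final answer: 362880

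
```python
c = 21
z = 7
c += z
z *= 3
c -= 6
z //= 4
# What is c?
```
Trace:
  c=21
  c=21, z=7
  c=28, z=7
  c=28, z=21
  c=22, z=21
  c=22, z=5

Final answer: 22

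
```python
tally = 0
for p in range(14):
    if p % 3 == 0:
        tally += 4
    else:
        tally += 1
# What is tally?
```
Trace:
  tally=0
  tally=4, p=0
  tally=5, p=1
  tally=6, p=2
  tally=10, p=3
  tally=11, p=4
  tally=12, p=5
  tally=16, p=6
  tally=17, p=7
  tally=18, p=8
  tally=22, p=9
  tally=23, p=10
  tally=24, p=11
  tally=28, p=12
  tally=29, p=13

Final answer: 29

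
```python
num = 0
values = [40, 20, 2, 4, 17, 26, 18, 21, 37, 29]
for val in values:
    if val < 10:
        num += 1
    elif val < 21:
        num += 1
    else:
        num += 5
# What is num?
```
Trace:
  num=0
  num=5, val=40
  num=6, val=20
  num=7, val=2
  num=8, val=4
  num=9, val=17
  num=14, val=26
  num=15, val=18
  num=20, val=21
  num=25, val=37
  num=30, val=29

Final answer: 30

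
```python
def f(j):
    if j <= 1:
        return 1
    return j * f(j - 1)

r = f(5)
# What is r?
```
Call trace:
f(j=5)
  f(j=4)
    f(j=3)
      f(j=2)
        f(j=1)
        -> return 1
      -> return 2
    -> return 6
  -> return 24
-> return 120

Final answer: 120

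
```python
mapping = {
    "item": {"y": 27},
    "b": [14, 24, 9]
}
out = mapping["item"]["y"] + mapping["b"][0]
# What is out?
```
Trace:
  mapping={'item': {'y': 27}, 'b': [14, 24, 9]}
  mapping={'item': {'y': 27}, 'b': [14, 24, 9]}, out=41

Final answer: 41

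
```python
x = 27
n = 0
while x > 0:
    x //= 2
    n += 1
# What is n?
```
Trace:
  x=27
  x=27, n=0
  x=13, n=1
  x=6, n=2
  x=3, n=3
  x=1, n=4
  x=0, n=5

Final answer: 5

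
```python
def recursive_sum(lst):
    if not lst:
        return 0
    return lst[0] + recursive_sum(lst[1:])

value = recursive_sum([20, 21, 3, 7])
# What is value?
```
Call trace:
recursive_sum(lst=[20, 21, 3, 7])
  recursive_sum(lst=[21, 3, 7])
    recursive_sum(lst=[3, 7])
      recursive_sum(lst=[7])
        recursive_sum(lst=[])
        -> return 0
      -> return 7
    -> return 10
  -> return 31
-> return 51

Final answer: 51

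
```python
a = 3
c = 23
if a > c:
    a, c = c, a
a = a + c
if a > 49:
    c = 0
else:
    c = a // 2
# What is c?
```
Trace:
  a=3
  a=3, c=23
  a=3, c=23
  a=26, c=23
  a=26, c=13

Final answer: 13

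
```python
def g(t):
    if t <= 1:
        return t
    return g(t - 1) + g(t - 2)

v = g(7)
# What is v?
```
Call trace (a repeated sub-call is expanded the first time; later identical calls just restate its return value):
g(t=7)
  g(t=6)
    g(t=5)
      g(t=4)
        g(t=3)
          g(t=2)
            g(t=1)
            -> return 1
            g(t=0)
            -> return 0
          -> return 1
          g(t=1)
          -> return 1
        -> return 2
        g(t=2) -> return 1  (same call as traced above)
      -> return 3
      g(t=3) -> return 2  (same call as traced above)
    -> return 5
    g(t=4) -> return 3  (same call as traced above)
  -> return 8
  g(t=5) -> return 5  (same call as traced above)
-> return 13

Final answer: 13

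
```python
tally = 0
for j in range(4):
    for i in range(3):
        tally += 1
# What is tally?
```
Trace:
  tally=0
  tally=1, j=0, i=0
  tally=2, j=0, i=1
  tally=3, j=0, i=2
  tally=4, j=1, i=0
  tally=5, j=1, i=1
  tally=6, j=1, i=2
  tally=7, j=2, i=0
  tally=8, j=2, i=1
  tally=9, j=2, i=2
  tally=10, j=3, i=0
  tally=11, j=3, i=1
  tally=12, j=3, i=2

Final answer: 12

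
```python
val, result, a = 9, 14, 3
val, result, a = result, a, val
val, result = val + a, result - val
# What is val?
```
Trace:
  val=9, result=14, a=3
  val=14, result=3, a=9
  val=23, result=-11, a=9

Final answer: 23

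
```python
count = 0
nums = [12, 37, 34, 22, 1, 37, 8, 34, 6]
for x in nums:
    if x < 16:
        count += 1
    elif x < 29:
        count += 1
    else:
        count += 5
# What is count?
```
Trace:
  count=0
  count=1, x=12
  count=6, x=37
  count=11, x=34
  count=12, x=22
  count=13, x=1
  count=18, x=37
  count=19, x=8
  count=24, x=34
  count=25, x=6

Final answer: 25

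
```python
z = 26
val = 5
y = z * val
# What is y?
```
Trace:
  z=26
  z=26, val=5
  z=26, val=5, y=130

Final answer: 130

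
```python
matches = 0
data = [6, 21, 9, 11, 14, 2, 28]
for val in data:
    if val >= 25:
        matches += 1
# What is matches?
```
Trace:
  matches=0
  matches=0, val=6
  matches=0, val=21
  matches=0, val=9
  matches=0, val=11
  matches=0, val=14
  matches=0, val=2
  matches=1, val=28

Final answer: 1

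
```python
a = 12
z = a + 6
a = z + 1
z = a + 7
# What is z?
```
Trace:
  a=12
  a=12, z=18
  a=19, z=18
  a=19, z=26

Final answer: 26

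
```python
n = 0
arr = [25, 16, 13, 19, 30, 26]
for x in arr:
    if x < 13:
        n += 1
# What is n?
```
Trace:
  n=0
  n=0, x=25
  n=0, x=16
  n=0, x=13
  n=0, x=19
  n=0, x=30
  n=0, x=26

Final answer: 0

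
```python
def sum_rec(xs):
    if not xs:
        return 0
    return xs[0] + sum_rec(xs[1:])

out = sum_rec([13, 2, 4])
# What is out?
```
Call trace:
sum_rec(xs=[13, 2, 4])
  sum_rec(xs=[2, 4])
    sum_rec(xs=[4])
      sum_rec(xs=[])
      -> return 0
    -> return 4
  -> return 6
-> return 19

Final answer: 19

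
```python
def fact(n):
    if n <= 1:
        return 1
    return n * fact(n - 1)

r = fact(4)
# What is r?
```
Call trace:
fact(n=4)
  fact(n=3)
    fact(n=2)
      fact(n=1)
      -> return 1
    -> return 2
  -> return 6
-> return 24

Final answer: 24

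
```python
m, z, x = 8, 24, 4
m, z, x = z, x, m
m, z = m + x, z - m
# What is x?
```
Trace:
  m=8, z=24, x=4
  m=24, z=4, x=8
  m=32, z=-20, x=8

Final answer: 8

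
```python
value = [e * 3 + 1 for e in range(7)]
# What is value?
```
Trace:
  e=0
  e=1
  e=2
  e=3
  e=4
  e=5
  e=6
  value=[1, 4, 7, 10, 13, 16, 19]

Final answer: [1, 4, 7, 10, 13, 16, 19]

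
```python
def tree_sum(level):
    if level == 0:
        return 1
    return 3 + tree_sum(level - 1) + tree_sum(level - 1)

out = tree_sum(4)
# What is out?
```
Call trace (a repeated sub-call is expanded the first time; later identical calls just restate its return value):
tree_sum(level=4)
  tree_sum(level=3)
    tree_sum(level=2)
      tree_sum(level=1)
        tree_sum(level=0)
        -> return 1
        tree_sum(level=0)
        -> return 1
      -> return 5
      tree_sum(level=1) -> return 5  (same call as traced above)
    -> return 13
    tree_sum(level=2) -> return 13  (same call as traced above)
  -> return 29
  tree_sum(level=3) -> return 29  (same call as traced above)
-> return 61

Final answer: 61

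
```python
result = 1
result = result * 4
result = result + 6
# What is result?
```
Trace:
  result=1
  result=4
  result=10

Final answer: 10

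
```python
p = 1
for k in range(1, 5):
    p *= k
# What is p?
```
Trace:
  p=1
  p=1, k=1
  p=2, k=2
  p=6, k=3
  p=24, k=4

Final answer: 24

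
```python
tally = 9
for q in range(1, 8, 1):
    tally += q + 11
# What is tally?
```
Trace:
  tally=9
  tally=21, q=1
  tally=34, q=2
  tally=48, q=3
  tally=63, q=4
  tally=79, q=5
  tally=96, q=6
  tally=114, q=7

Final answer: 114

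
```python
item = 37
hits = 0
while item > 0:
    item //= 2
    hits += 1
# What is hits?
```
Trace:
  item=37
  item=37, hits=0
  item=18, hits=1
  item=9, hits=2
  item=4, hits=3
  item=2, hits=4
  item=1, hits=5
  item=0, hits=6

Final answer: 6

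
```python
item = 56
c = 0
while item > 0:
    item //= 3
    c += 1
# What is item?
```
Trace:
  item=56
  item=56, c=0
  item=18, c=1
  item=6, c=2
  item=2, c=3
  item=0, c=4

Final answer: 0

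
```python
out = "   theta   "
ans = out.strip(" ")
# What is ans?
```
Trace:
  out='   theta   '
  out='   theta   ', ans='theta'

Final answer: 'theta'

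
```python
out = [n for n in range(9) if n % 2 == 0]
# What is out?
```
Trace:
  n=0
  n=1
  n=2
  n=3
  n=4
  n=5
  n=6
  n=7
  n=8
  out=[0, 2, 4, 6, 8]

Final answer: [0, 2, 4, 6, 8]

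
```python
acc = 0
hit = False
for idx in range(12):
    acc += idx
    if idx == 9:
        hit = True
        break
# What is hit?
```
Trace:
  acc=0
  acc=0, hit=False
  acc=0, hit=False, idx=0
  acc=1, hit=False, idx=1
  acc=3, hit=False, idx=2
  acc=6, hit=False, idx=3
  acc=10, hit=False, idx=4
  acc=15, hit=False, idx=5
  acc=21, hit=False, idx=6
  acc=28, hit=False, idx=7
  acc=36, hit=False, idx=8
  acc=45, hit=True, idx=9

Final answer: True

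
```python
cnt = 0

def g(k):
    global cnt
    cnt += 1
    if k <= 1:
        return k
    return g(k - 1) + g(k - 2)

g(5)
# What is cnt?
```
Call trace (a repeated sub-call is expanded the first time; later identical calls just restate its return value):
g(k=5)
  g(k=4)
    g(k=3)
      g(k=2)
        g(k=1)
        -> return 1
        g(k=0)
        -> return 0
      -> return 1
      g(k=1)
      -> return 1
    -> return 2
    g(k=2) -> return 1  (same call as traced above)
  -> return 3
  g(k=3) -> return 2  (same call as traced above)
-> return 5

cnt is incremented once per call, so count the calls in each subtree. Let C(k) = number of calls made by g(k).
C(0) = C(1) = 1 (base case, no recursion); C(k) = 1 + C(k - 1) + C(k - 2) otherwise.
C(2) = 1 + C(1) + C(0) = 1 + 1 + 1 = 3
C(3) = 1 + C(2) + C(1) = 1 + 3 + 1 = 5
C(4) = 1 + C(3) + C(2) = 1 + 5 + 3 = 9
C(5) = 1 + C(4) + C(3) = 1 + 9 + 5 = 15
cnt = C(5) = 15

Final answer: 15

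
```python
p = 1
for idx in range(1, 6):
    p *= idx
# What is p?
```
Trace:
  p=1
  p=1, idx=1
  p=2, idx=2
  p=6, idx=3
  p=24, idx=4
  p=120, idx=5

Final answer: 120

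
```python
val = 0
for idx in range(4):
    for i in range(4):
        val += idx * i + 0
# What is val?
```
Trace:
  val=0
  val=0, idx=0, i=0
  val=0, idx=0, i=1
  val=0, idx=0, i=2
  val=0, idx=0, i=3
  val=0, idx=1, i=0
  val=1, idx=1, i=1
  val=3, idx=1, i=2
  val=6, idx=1, i=3
  val=6, idx=2, i=0
  val=8, idx=2, i=1
  val=12, idx=2, i=2
  val=18, idx=2, i=3
  val=18, idx=3, i=0
  val=21, idx=3, i=1
  val=27, idx=3, i=2
  val=36, idx=3, i=3

Final answer: 36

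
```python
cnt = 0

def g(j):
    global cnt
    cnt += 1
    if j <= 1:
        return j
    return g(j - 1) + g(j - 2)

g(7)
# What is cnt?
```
Call trace (a repeated sub-call is expanded the first time; later identical calls just restate its return value):
g(j=7)
  g(j=6)
    g(j=5)
      g(j=4)
        g(j=3)
          g(j=2)
            g(j=1)
            -> return 1
            g(j=0)
            -> return 0
          -> return 1
          g(j=1)
          -> return 1
        -> return 2
        g(j=2) -> return 1  (same call as traced above)
      -> return 3
      g(j=3) -> return 2  (same call as traced above)
    -> return 5
    g(j=4) -> return 3  (same call as traced above)
  -> return 8
  g(j=5) -> return 5  (same call as traced above)
-> return 13

cnt is incremented once per call, so count the calls in each subtree. Let C(j) = number of calls made by g(j).
C(0) = C(1) = 1 (base case, no recursion); C(j) = 1 + C(j - 1) + C(j - 2) otherwise.
C(2) = 1 + C(1) + C(0) = 1 + 1 + 1 = 3
C(3) = 1 + C(2) + C(1) = 1 + 3 + 1 = 5
C(4) = 1 + C(3) + C(2) = 1 + 5 + 3 = 9
C(5) = 1 + C(4) + C(3) = 1 + 9 + 5 = 15
C(6) = 1 + C(5) + C(4) = 1 + 15 + 9 = 25
C(7) = 1 + C(6) + C(5) = 1 + 25 + 15 = 41
cnt = C(7) = 41

Final answer: 41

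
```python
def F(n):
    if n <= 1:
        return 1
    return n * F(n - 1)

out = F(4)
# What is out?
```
Call trace:
F(n=4)
  F(n=3)
    F(n=2)
      F(n=1)
      -> return 1
    -> return 2
  -> return 6
-> return 24

Final answer: 24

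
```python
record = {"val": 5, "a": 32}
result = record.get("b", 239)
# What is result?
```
Trace:
  record={'val': 5, 'a': 32}
  record={'val': 5, 'a': 32}, result=239

Final answer: 239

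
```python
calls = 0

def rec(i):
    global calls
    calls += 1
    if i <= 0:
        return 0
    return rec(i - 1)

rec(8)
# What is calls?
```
Call trace:
rec(i=8)
  rec(i=7)
    rec(i=6)
      rec(i=5)
        rec(i=4)
          rec(i=3)
            rec(i=2)
              rec(i=1)
                rec(i=0)
                -> return 0
              -> return 0
            -> return 0
          -> return 0
        -> return 0
      -> return 0
    -> return 0
  -> return 0
-> return 0

calls is incremented once per call. rec is entered once for each i = 8, 7, 6, 5, 4, 3, 2, 1, 0 (the i <= 0 call returns without recursing), i.e. 8 + 1 calls.
calls = 9

Final answer: 9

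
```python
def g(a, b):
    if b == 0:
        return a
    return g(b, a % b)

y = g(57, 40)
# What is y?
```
Call trace:
g(a=57, b=40)
  g(a=40, b=17)
    g(a=17, b=6)
      g(a=6, b=5)
        g(a=5, b=1)
          g(a=1, b=0)
          -> return 1
        -> return 1
      -> return 1
    -> return 1
  -> return 1
-> return 1

Final answer: 1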